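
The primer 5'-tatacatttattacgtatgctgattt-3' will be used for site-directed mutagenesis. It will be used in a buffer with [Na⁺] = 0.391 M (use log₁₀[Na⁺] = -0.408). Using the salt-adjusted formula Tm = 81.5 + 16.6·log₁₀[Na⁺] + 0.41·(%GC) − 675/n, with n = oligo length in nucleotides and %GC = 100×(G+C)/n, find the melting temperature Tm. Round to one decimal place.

58.2°C

Length n = 26. Counting bases: C=3, A=7, T=13, G=3
G+C = 6, so %GC = 6/26 × 100 = 23.077%
Salt term: 16.6 × (-0.408) = -6.773
GC term: 0.41 × 23.077 = 9.462; length term: −675/26 = −25.962
Tm = 81.5 + (-6.773) + 9.462 − 25.962 = 58.227 → 58.2°C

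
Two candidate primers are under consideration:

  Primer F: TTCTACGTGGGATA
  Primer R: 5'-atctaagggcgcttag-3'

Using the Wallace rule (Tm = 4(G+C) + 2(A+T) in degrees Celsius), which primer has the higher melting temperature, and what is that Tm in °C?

Primer R, 48°C

Primer F: A+T=8, G+C=6 → Tm = 2(8)+4(6) = 40°C
Primer R: A+T=8, G+C=8 → Tm = 2(8)+4(8) = 48°C
40°C vs 48°C → primer R is higher.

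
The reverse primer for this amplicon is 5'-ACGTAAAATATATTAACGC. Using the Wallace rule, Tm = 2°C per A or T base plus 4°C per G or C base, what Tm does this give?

Counting bases: G=2, T=5, A=9, C=3
A+T = 14, G+C = 5
Tm = 4·5 + 2·14 = 20 + 28 = 48°C

48°C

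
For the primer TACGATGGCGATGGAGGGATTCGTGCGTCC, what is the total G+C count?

G=12, C=6, A=5, T=7
G+C = 12 + 6 = 18

18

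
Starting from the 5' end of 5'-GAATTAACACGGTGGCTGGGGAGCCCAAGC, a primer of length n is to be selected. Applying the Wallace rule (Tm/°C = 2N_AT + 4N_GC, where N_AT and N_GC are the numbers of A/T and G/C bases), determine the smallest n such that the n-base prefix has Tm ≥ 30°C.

n = 11

First 10 bases: GAATTAACAC → Tm = 26°C (< 30°C)
First 11 bases: GAATTAACACG → Tm = 30°C (≥ 30°C)
Since every base adds ≥2°C, Tm only increases with n, so the threshold is first crossed at n = 11.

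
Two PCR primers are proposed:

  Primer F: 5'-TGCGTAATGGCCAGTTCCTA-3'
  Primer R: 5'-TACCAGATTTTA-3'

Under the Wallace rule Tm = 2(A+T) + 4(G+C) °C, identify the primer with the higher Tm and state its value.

Primer F: A+T=10, G+C=10 → Tm = 2(10)+4(10) = 60°C
Primer R: A+T=9, G+C=3 → Tm = 2(9)+4(3) = 30°C
60°C vs 30°C → primer F is higher.

Primer F, 60°C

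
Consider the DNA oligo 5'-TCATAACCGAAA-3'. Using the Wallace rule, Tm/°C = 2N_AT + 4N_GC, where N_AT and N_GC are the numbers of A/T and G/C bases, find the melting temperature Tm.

32°C

Scanning the sequence gives G=1, C=3, A=6, T=2.
A+T = 8, G+C = 4
Tm = 2×8 + 4×4 = 32°C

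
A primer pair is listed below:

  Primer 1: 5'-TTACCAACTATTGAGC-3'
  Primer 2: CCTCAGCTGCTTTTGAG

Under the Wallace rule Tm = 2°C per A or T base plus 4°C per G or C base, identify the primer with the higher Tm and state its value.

Primer 1: A+T=10, G+C=6 → Tm = 2(10)+4(6) = 44°C
Primer 2: A+T=8, G+C=9 → Tm = 2(8)+4(9) = 52°C
44°C vs 52°C → primer 2 is higher.

Primer 2, 52°C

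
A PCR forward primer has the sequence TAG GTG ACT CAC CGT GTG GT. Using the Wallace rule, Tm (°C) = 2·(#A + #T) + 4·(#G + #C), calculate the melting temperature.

62°C

C=4, G=7, T=6, A=3
So N_AT = 9 and N_GC = 11.
Tm = 2×9 + 4×11 = 62°C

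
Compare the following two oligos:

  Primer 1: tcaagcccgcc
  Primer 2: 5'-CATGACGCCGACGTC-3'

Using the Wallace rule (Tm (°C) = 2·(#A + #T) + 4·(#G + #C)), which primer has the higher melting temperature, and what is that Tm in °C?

Primer 1: A+T=3, G+C=8 → Tm = 2(3)+4(8) = 38°C
Primer 2: A+T=5, G+C=10 → Tm = 2(5)+4(10) = 50°C
38°C vs 50°C → primer 2 is higher.

Primer 2, 50°C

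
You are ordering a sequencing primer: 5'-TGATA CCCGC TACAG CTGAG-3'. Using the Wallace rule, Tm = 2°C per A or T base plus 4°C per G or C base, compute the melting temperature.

62°C

Counting bases: A=5, C=6, G=5, T=4
So N_AT = 9 and N_GC = 11.
Tm = 2×9 + 4×11 = 62°C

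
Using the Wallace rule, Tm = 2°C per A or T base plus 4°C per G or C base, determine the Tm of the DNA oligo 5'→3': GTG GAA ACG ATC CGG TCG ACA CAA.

74°C

Scanning the sequence gives A=8, G=7, C=6, T=3.
A+T = 11, G+C = 13
Tm = 2×11 + 4×13 = 74°C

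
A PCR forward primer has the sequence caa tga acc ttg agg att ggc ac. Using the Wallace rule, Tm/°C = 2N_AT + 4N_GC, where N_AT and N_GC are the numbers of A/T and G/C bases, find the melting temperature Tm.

Counting bases: G=6, A=7, T=5, C=5
AT pairs contribute 12, GC pairs contribute 11.
Tm = 2×12 + 4×11 = 68°C

68°C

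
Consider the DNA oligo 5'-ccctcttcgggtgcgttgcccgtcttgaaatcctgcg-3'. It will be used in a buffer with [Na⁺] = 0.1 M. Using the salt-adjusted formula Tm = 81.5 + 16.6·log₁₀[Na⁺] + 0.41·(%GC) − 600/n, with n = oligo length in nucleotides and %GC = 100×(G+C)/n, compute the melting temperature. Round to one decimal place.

Length n = 37. Counting bases: A=3, G=10, T=11, C=13
G+C = 23, so %GC = 23/37 × 100 = 62.162%
Salt term: 16.6 × (-1) = -16.6
GC term: 0.41 × 62.162 = 25.486; length term: −600/37 = −16.216
Tm = 81.5 + (-16.6) + 25.486 − 16.216 = 74.17 → 74.2°C

74.2°C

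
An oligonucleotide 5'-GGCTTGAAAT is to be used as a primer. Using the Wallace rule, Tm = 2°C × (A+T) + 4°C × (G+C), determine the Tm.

28°C

G=3, C=1, A=3, T=3
AT pairs contribute 6, GC pairs contribute 4.
Tm = 2(6) + 4(4) = 12 + 16 = 28°C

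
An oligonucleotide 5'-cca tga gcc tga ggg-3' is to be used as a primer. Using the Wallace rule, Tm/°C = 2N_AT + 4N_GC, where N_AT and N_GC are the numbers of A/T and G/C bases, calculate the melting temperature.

50°C

Counting bases: T=2, A=3, C=4, G=6
A+T = 5, G+C = 10
Tm = 2×5 + 4×10 = 50°C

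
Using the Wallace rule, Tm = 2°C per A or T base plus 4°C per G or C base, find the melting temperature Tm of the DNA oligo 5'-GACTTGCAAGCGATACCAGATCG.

Scanning the sequence gives G=6, T=4, A=7, C=6.
So N_AT = 11 and N_GC = 12.
Tm = 2(11) + 4(12) = 22 + 48 = 70°C

70°C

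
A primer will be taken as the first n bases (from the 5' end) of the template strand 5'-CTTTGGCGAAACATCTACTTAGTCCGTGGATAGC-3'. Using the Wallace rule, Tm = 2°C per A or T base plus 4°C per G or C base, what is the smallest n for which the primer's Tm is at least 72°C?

First 24 bases: CTTTGGCGAAACATCTACTTAGTC → Tm = 68°C (< 72°C)
First 25 bases: CTTTGGCGAAACATCTACTTAGTCC → Tm = 72°C (≥ 72°C)
Since every base adds ≥2°C, Tm only increases with n, so the threshold is first crossed at n = 25.

n = 25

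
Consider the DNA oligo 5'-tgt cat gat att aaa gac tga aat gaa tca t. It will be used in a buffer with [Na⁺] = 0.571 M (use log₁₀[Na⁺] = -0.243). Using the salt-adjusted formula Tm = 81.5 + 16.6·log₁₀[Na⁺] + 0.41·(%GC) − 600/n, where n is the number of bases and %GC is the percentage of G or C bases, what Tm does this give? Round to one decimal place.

Length n = 31. Counting bases: A=13, T=10, C=3, G=5
G+C = 8, so %GC = 8/31 × 100 = 25.806%
Salt term: 16.6 × (-0.243) = -4.034
GC term: 0.41 × 25.806 = 10.58; length term: −600/31 = −19.355
Tm = 81.5 + (-4.034) + 10.58 − 19.355 = 68.691 → 68.7°C

68.7°C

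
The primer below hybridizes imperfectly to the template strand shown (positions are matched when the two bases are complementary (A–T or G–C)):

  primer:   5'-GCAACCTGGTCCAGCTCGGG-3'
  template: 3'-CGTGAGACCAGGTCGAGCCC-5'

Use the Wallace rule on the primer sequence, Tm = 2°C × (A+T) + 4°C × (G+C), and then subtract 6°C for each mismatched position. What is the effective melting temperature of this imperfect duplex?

56°C

Primer base counts: A=3, T=3, G=7, C=7 → A+T=6, G+C=14
Perfect-match Tm = 2(6) + 4(14) = 12 + 56 = 68°C
Mismatches (positions where the bases are not complementary): 2 (at positions 4, 5)
Effective Tm = 68 − 2×6 = 68 − 12 = 56°C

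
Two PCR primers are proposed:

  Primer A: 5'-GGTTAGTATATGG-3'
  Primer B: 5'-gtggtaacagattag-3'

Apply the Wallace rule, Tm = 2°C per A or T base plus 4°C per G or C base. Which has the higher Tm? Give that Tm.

Primer A: A+T=8, G+C=5 → Tm = 2(8)+4(5) = 36°C
Primer B: A+T=9, G+C=6 → Tm = 2(9)+4(6) = 42°C
36°C vs 42°C → primer B is higher.

Primer B, 42°C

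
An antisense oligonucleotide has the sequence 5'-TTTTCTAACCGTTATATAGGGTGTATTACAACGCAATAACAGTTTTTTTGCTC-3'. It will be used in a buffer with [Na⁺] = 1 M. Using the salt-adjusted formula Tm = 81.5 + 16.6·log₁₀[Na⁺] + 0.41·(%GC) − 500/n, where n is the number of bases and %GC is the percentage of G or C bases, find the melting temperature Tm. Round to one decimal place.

Length n = 53. Counting bases: T=22, C=9, A=14, G=8
G+C = 17, so %GC = 17/53 × 100 = 32.075%
Salt term: 16.6 × (0) = 0
GC term: 0.41 × 32.075 = 13.151; length term: −500/53 = −9.434
Tm = 81.5 + (0) + 13.151 − 9.434 = 85.217 → 85.2°C

85.2°C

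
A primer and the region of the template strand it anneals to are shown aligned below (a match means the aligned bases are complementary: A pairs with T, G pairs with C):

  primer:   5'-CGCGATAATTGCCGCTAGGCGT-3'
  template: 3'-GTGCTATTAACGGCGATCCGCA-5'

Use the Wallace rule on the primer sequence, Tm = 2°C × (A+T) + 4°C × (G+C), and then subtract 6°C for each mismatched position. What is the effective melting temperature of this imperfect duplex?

64°C

Primer base counts: A=4, T=5, G=7, C=6 → A+T=9, G+C=13
Perfect-match Tm = 2(9) + 4(13) = 18 + 52 = 70°C
Mismatches (positions where the bases are not complementary): 1 (at position 2)
Effective Tm = 70 − 1×6 = 70 − 6 = 64°C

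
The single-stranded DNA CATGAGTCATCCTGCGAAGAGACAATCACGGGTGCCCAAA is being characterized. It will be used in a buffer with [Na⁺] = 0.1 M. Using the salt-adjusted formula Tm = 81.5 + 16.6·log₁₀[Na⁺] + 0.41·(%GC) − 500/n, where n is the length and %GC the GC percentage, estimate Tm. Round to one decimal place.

Length n = 40. Base counts: A=13, G=10, C=11, T=6
G+C = 21, so %GC = 21/40 × 100 = 52.5%
Salt term: 16.6 × (-1) = -16.6
GC term: 0.41 × 52.5 = 21.525; length term: −500/40 = −12.5
Tm = 81.5 + (-16.6) + 21.525 − 12.5 = 73.925 → 73.9°C

73.9°C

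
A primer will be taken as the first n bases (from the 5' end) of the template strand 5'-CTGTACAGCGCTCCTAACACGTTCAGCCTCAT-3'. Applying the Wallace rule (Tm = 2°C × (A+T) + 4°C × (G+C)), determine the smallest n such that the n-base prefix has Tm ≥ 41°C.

First 12 bases: CTGTACAGCGCT → Tm = 38°C (< 41°C)
First 13 bases: CTGTACAGCGCTC → Tm = 42°C (≥ 41°C)
Each additional base adds 2°C (A/T) or 4°C (G/C), so Tm is non-decreasing in n; n = 13 is the first length to reach 41°C.

n = 13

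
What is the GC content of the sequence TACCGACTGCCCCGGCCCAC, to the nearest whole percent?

G=4, C=11, A=3, T=2
G+C = 4 + 11 = 15 out of 20 bases
%GC = 15/20 × 100 = 75% ≈ 75%

75%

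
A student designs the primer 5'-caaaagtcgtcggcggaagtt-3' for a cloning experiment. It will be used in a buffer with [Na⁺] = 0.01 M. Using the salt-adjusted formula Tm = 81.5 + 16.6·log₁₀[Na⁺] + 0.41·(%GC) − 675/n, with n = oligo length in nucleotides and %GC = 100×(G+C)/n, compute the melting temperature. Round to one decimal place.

37.6°C

Length n = 21. Scanning the sequence gives C=4, T=4, G=7, A=6.
G+C = 11, so %GC = 11/21 × 100 = 52.381%
Salt term: 16.6 × (-2) = -33.2
GC term: 0.41 × 52.381 = 21.476; length term: −675/21 = −32.143
Tm = 81.5 + (-33.2) + 21.476 − 32.143 = 37.633 → 37.6°C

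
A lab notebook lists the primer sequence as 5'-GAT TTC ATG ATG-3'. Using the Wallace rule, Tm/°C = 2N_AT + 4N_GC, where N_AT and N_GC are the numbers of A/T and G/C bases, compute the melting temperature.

32°C

Counting bases: G=3, A=3, C=1, T=5
A+T = 8, G+C = 4
Tm = 2×8 + 4×4 = 32°C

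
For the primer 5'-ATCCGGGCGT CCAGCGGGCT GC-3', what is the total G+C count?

Base counts: G=9, C=8, A=2, T=3
G+C = 9 + 8 = 17

17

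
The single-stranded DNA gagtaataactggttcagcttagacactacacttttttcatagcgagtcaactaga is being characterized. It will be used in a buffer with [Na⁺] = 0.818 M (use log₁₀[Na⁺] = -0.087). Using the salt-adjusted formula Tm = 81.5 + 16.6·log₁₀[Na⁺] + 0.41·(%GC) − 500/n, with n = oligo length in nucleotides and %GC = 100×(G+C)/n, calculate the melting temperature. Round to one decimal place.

Length n = 56. Scanning the sequence gives C=11, A=18, G=10, T=17.
G+C = 21, so %GC = 21/56 × 100 = 37.5%
Salt term: 16.6 × (-0.087) = -1.444
GC term: 0.41 × 37.5 = 15.375; length term: −500/56 = −8.929
Tm = 81.5 + (-1.444) + 15.375 − 8.929 = 86.502 → 86.5°C

86.5°C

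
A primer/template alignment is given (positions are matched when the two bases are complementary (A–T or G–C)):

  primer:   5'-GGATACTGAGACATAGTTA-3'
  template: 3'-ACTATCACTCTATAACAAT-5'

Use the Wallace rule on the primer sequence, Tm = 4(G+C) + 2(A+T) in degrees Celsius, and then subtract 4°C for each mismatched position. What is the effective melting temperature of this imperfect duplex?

36°C

Primer base counts: A=7, T=5, G=5, C=2 → A+T=12, G+C=7
Perfect-match Tm = 2(12) + 4(7) = 24 + 28 = 52°C
Mismatches (positions where the bases are not complementary): 4 (at positions 1, 6, 12, 15)
Effective Tm = 52 − 4×4 = 52 − 16 = 36°C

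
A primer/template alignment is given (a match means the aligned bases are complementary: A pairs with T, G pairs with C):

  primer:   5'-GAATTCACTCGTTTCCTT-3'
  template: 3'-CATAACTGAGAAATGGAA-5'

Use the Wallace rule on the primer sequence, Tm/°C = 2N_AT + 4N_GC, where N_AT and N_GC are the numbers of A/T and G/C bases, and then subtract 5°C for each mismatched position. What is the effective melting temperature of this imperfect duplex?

Primer base counts: A=3, T=8, G=2, C=5 → A+T=11, G+C=7
Perfect-match Tm = 2(11) + 4(7) = 22 + 28 = 50°C
Mismatches (positions where the bases are not complementary): 4 (at positions 2, 6, 11, 14)
Effective Tm = 50 − 4×5 = 50 − 20 = 30°C

30°C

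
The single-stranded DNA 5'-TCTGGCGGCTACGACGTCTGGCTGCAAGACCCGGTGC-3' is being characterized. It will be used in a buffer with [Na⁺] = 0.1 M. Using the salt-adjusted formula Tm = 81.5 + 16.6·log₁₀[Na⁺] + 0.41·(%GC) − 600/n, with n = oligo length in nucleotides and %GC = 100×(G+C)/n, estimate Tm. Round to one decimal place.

76.4°C

Length n = 37. Scanning the sequence gives A=5, C=12, G=13, T=7.
G+C = 25, so %GC = 25/37 × 100 = 67.568%
Salt term: 16.6 × (-1) = -16.6
GC term: 0.41 × 67.568 = 27.703; length term: −600/37 = −16.216
Tm = 81.5 + (-16.6) + 27.703 − 16.216 = 76.387 → 76.4°C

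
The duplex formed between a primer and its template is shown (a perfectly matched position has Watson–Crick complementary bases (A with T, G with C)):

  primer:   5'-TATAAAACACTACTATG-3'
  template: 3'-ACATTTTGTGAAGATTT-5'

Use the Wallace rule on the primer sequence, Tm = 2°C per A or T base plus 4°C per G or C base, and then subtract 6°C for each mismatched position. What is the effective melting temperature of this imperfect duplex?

Primer base counts: A=8, T=5, G=1, C=3 → A+T=13, G+C=4
Perfect-match Tm = 2(13) + 4(4) = 26 + 16 = 42°C
Mismatches (positions where the bases are not complementary): 4 (at positions 2, 12, 16, 17)
Effective Tm = 42 − 4×6 = 42 − 24 = 18°C

18°C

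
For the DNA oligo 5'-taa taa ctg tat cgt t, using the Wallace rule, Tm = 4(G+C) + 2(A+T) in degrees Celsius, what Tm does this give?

40°C

Counting bases: A=5, G=2, T=7, C=2
AT pairs contribute 12, GC pairs contribute 4.
Tm = 2×12 + 4×4 = 40°C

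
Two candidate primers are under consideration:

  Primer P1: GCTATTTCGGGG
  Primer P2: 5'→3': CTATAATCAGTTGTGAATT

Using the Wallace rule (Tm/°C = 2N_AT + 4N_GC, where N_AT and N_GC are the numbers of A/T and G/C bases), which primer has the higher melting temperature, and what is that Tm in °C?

Primer P2, 48°C

Primer P1: A+T=5, G+C=7 → Tm = 2(5)+4(7) = 38°C
Primer P2: A+T=14, G+C=5 → Tm = 2(14)+4(5) = 48°C
38°C vs 48°C → primer P2 is higher.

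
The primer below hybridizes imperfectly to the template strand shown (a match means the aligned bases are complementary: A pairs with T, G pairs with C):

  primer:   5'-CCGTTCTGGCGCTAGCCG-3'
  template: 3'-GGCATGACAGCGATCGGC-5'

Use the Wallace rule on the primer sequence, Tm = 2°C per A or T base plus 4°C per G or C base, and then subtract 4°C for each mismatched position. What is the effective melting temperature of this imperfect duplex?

Primer base counts: A=1, T=4, G=6, C=7 → A+T=5, G+C=13
Perfect-match Tm = 2(5) + 4(13) = 10 + 52 = 62°C
Mismatches (positions where the bases are not complementary): 2 (at positions 5, 9)
Effective Tm = 62 − 2×4 = 62 − 8 = 54°C

54°C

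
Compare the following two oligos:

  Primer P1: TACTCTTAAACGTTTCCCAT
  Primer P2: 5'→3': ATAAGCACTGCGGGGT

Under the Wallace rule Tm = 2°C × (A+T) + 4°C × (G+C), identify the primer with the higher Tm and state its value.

Primer P1: A+T=13, G+C=7 → Tm = 2(13)+4(7) = 54°C
Primer P2: A+T=7, G+C=9 → Tm = 2(7)+4(9) = 50°C
54°C vs 50°C → primer P1 is higher.

Primer P1, 54°C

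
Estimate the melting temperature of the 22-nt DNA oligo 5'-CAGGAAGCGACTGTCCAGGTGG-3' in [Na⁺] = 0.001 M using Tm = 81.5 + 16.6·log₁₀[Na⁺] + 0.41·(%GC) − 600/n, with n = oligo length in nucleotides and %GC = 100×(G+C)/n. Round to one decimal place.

Length n = 22. Scanning the sequence gives A=5, G=9, C=5, T=3.
G+C = 14, so %GC = 14/22 × 100 = 63.636%
Salt term: 16.6 × (-3) = -49.8
GC term: 0.41 × 63.636 = 26.091; length term: −600/22 = −27.273
Tm = 81.5 + (-49.8) + 26.091 − 27.273 = 30.518 → 30.5°C

30.5°C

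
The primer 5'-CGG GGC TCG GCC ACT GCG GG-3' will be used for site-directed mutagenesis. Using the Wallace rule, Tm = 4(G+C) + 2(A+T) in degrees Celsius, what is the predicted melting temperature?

Counting bases: A=1, C=7, T=2, G=10
AT pairs contribute 3, GC pairs contribute 17.
Tm = 4·17 + 2·3 = 68 + 6 = 74°C

74°C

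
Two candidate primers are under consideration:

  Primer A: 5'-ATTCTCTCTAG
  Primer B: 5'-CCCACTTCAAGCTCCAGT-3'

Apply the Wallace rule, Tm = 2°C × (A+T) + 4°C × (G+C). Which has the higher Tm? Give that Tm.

Primer B, 56°C

Primer A: A+T=7, G+C=4 → Tm = 2(7)+4(4) = 30°C
Primer B: A+T=8, G+C=10 → Tm = 2(8)+4(10) = 56°C
30°C vs 56°C → primer B is higher.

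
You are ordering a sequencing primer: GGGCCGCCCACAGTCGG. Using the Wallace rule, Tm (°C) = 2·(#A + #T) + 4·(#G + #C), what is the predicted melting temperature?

G=7, A=2, C=7, T=1
So N_AT = 3 and N_GC = 14.
Tm = 2×3 + 4×14 = 62°C

62°C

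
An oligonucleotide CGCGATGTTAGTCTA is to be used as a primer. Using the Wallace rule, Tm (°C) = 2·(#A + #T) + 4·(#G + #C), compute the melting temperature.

G=4, T=5, C=3, A=3
AT pairs contribute 8, GC pairs contribute 7.
Tm = 2×8 + 4×7 = 44°C

44°C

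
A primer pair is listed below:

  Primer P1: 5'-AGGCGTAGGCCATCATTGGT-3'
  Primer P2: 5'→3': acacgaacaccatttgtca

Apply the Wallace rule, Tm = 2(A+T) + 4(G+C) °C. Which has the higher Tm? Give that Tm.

Primer P1, 62°C

Primer P1: A+T=9, G+C=11 → Tm = 2(9)+4(11) = 62°C
Primer P2: A+T=11, G+C=8 → Tm = 2(11)+4(8) = 54°C
62°C vs 54°C → primer P1 is higher.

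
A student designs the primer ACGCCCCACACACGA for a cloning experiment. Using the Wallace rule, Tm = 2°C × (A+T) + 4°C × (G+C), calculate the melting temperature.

50°C

A=5, T=0, C=8, G=2
AT pairs contribute 5, GC pairs contribute 10.
Tm = 4·10 + 2·5 = 40 + 10 = 50°C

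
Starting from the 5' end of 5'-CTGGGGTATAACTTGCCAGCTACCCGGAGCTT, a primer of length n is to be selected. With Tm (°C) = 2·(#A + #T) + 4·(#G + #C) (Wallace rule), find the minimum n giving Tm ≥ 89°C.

First 28 bases: CTGGGGTATAACTTGCCAGCTACCCGGA → Tm = 88°C (< 89°C)
First 29 bases: CTGGGGTATAACTTGCCAGCTACCCGGAG → Tm = 92°C (≥ 89°C)
Each additional base adds 2°C (A/T) or 4°C (G/C), so Tm is non-decreasing in n; n = 29 is the first length to reach 89°C.

n = 29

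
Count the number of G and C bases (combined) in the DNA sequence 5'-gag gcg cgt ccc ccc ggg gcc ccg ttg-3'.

Counting bases: A=1, C=12, G=11, T=3
Total G or C: 11 + 12 = 23

23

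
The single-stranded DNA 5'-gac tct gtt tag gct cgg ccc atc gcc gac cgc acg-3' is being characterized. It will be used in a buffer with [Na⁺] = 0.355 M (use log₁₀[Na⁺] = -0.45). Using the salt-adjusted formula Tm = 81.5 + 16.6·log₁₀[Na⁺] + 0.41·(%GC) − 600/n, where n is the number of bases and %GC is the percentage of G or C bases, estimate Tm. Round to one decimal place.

84.7°C

Length n = 36. Scanning the sequence gives A=5, G=10, C=14, T=7.
G+C = 24, so %GC = 24/36 × 100 = 66.667%
Salt term: 16.6 × (-0.45) = -7.47
GC term: 0.41 × 66.667 = 27.333; length term: −600/36 = −16.667
Tm = 81.5 + (-7.47) + 27.333 − 16.667 = 84.696 → 84.7°C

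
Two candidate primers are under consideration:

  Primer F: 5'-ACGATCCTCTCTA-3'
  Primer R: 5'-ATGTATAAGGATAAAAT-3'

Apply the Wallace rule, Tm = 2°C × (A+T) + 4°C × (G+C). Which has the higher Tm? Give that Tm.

Primer R, 40°C

Primer F: A+T=7, G+C=6 → Tm = 2(7)+4(6) = 38°C
Primer R: A+T=14, G+C=3 → Tm = 2(14)+4(3) = 40°C
38°C vs 40°C → primer R is higher.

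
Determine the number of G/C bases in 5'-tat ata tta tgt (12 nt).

Base counts: G=1, T=7, C=0, A=4
G+C = 1 + 0 = 1

1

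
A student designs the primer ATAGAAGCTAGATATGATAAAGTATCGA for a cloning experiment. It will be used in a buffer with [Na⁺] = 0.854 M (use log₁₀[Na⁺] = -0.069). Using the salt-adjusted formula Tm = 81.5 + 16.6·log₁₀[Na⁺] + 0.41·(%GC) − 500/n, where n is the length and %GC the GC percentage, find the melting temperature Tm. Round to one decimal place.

Length n = 28. Scanning the sequence gives C=2, T=7, A=13, G=6.
G+C = 8, so %GC = 8/28 × 100 = 28.571%
Salt term: 16.6 × (-0.069) = -1.145
GC term: 0.41 × 28.571 = 11.714; length term: −500/28 = −17.857
Tm = 81.5 + (-1.145) + 11.714 − 17.857 = 74.212 → 74.2°C

74.2°C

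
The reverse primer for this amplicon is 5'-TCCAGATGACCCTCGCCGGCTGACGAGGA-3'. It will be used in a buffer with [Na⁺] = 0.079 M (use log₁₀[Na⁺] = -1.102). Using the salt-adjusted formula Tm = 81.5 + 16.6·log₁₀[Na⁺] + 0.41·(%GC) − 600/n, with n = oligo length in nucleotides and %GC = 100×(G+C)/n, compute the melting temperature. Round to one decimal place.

69.4°C

Length n = 29. Counting bases: A=6, T=4, C=10, G=9
G+C = 19, so %GC = 19/29 × 100 = 65.517%
Salt term: 16.6 × (-1.102) = -18.293
GC term: 0.41 × 65.517 = 26.862; length term: −600/29 = −20.69
Tm = 81.5 + (-18.293) + 26.862 − 20.69 = 69.379 → 69.4°C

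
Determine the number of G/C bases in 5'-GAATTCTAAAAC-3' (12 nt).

A=6, G=1, C=2, T=3
Total G or C: 1 + 2 = 3

3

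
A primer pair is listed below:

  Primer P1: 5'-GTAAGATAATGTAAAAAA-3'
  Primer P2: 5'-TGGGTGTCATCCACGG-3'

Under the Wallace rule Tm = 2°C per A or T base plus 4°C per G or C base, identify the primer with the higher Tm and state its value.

Primer P2, 52°C

Primer P1: A+T=15, G+C=3 → Tm = 2(15)+4(3) = 42°C
Primer P2: A+T=6, G+C=10 → Tm = 2(6)+4(10) = 52°C
42°C vs 52°C → primer P2 is higher.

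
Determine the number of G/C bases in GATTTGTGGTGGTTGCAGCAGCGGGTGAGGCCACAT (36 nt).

21

Counting bases: C=6, G=15, A=6, T=9
G+C = 15 + 6 = 21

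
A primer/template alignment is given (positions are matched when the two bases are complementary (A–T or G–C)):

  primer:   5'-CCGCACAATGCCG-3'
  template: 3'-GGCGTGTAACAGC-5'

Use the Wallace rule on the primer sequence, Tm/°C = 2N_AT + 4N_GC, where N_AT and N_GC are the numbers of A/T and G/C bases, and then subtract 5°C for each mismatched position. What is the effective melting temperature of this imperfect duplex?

34°C

Primer base counts: A=3, T=1, G=3, C=6 → A+T=4, G+C=9
Perfect-match Tm = 2(4) + 4(9) = 8 + 36 = 44°C
Mismatches (positions where the bases are not complementary): 2 (at positions 8, 11)
Effective Tm = 44 − 2×5 = 44 − 10 = 34°C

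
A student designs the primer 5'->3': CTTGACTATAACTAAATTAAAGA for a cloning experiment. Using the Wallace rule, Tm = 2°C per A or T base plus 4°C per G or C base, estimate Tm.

C=3, T=7, G=2, A=11
So N_AT = 18 and N_GC = 5.
Tm = 4·5 + 2·18 = 20 + 36 = 56°C

56°C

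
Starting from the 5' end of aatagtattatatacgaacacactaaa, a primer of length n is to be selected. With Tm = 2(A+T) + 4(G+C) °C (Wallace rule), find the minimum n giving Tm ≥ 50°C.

n = 21

First 20 bases: AATAGTATTATATACGAACA → Tm = 48°C (< 50°C)
First 21 bases: AATAGTATTATATACGAACAC → Tm = 52°C (≥ 50°C)
Since every base adds ≥2°C, Tm only increases with n, so the threshold is first crossed at n = 21.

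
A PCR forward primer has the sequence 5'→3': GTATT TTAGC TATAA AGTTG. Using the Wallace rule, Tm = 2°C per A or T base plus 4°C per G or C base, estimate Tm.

C=1, G=4, T=9, A=6
AT pairs contribute 15, GC pairs contribute 5.
Tm = 4·5 + 2·15 = 20 + 30 = 50°C

50°C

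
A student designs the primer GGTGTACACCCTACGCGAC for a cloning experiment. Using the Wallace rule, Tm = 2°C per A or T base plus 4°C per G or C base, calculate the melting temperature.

62°C

Base counts: A=4, C=7, T=3, G=5
So N_AT = 7 and N_GC = 12.
Tm = 2(7) + 4(12) = 14 + 48 = 62°C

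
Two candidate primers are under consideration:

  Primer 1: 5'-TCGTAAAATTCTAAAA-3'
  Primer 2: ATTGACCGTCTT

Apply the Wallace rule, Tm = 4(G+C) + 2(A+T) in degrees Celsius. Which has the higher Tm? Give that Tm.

Primer 1, 38°C

Primer 1: A+T=13, G+C=3 → Tm = 2(13)+4(3) = 38°C
Primer 2: A+T=7, G+C=5 → Tm = 2(7)+4(5) = 34°C
38°C vs 34°C → primer 1 is higher.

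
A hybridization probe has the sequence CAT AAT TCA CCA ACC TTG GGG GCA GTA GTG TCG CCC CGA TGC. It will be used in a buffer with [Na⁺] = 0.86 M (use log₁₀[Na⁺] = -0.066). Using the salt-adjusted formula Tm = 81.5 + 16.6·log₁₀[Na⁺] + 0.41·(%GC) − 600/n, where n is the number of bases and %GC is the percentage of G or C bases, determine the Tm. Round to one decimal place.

89.5°C

Length n = 42. Counting bases: C=13, A=9, T=9, G=11
G+C = 24, so %GC = 24/42 × 100 = 57.143%
Salt term: 16.6 × (-0.066) = -1.096
GC term: 0.41 × 57.143 = 23.429; length term: −600/42 = −14.286
Tm = 81.5 + (-1.096) + 23.429 − 14.286 = 89.547 → 89.5°C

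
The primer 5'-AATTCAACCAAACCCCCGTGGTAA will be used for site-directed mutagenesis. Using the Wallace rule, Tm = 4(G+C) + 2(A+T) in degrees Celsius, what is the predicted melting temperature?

70°C

Counting bases: A=9, G=3, T=4, C=8
So N_AT = 13 and N_GC = 11.
Tm = 4·11 + 2·13 = 44 + 26 = 70°C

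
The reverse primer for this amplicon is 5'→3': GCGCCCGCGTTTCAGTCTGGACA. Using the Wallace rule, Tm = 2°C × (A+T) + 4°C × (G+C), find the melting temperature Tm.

76°C

Counting bases: A=3, C=8, T=5, G=7
So N_AT = 8 and N_GC = 15.
Tm = 2(8) + 4(15) = 16 + 60 = 76°C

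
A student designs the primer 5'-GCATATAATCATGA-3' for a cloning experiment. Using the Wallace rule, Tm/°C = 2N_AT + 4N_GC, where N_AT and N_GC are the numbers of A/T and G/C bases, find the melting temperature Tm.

Base counts: A=6, C=2, T=4, G=2
AT pairs contribute 10, GC pairs contribute 4.
Tm = 2(10) + 4(4) = 20 + 16 = 36°C

36°C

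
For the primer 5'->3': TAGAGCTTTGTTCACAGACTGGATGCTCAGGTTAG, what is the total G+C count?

16

C=6, A=8, G=10, T=11
G+C = 10 + 6 = 16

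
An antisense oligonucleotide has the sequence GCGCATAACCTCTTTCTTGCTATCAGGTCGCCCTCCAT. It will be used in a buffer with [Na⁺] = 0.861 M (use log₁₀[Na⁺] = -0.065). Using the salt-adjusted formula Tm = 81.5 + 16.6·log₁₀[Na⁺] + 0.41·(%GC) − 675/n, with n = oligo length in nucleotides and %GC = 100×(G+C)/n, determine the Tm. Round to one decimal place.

84.2°C

Length n = 38. Counting bases: A=6, G=6, C=14, T=12
G+C = 20, so %GC = 20/38 × 100 = 52.632%
Salt term: 16.6 × (-0.065) = -1.079
GC term: 0.41 × 52.632 = 21.579; length term: −675/38 = −17.763
Tm = 81.5 + (-1.079) + 21.579 − 17.763 = 84.237 → 84.2°C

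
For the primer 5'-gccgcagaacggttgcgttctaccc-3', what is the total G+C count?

16

Scanning the sequence gives C=9, G=7, A=4, T=5.
Total G or C: 7 + 9 = 16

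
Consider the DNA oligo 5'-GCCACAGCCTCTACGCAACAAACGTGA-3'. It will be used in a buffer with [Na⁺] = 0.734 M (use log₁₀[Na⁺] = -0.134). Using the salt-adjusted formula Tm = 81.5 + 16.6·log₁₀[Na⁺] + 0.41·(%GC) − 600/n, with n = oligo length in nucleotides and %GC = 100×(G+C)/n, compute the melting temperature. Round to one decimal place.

79.8°C

Length n = 27. C=10, G=5, A=9, T=3
G+C = 15, so %GC = 15/27 × 100 = 55.556%
Salt term: 16.6 × (-0.134) = -2.224
GC term: 0.41 × 55.556 = 22.778; length term: −600/27 = −22.222
Tm = 81.5 + (-2.224) + 22.778 − 22.222 = 79.832 → 79.8°C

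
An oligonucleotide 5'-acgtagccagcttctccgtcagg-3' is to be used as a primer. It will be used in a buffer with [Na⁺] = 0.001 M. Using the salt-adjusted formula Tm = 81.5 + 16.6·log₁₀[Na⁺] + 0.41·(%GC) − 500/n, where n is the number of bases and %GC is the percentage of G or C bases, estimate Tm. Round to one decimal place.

Length n = 23. Counting bases: A=4, C=8, T=5, G=6
G+C = 14, so %GC = 14/23 × 100 = 60.87%
Salt term: 16.6 × (-3) = -49.8
GC term: 0.41 × 60.87 = 24.957; length term: −500/23 = −21.739
Tm = 81.5 + (-49.8) + 24.957 − 21.739 = 34.918 → 34.9°C

34.9°C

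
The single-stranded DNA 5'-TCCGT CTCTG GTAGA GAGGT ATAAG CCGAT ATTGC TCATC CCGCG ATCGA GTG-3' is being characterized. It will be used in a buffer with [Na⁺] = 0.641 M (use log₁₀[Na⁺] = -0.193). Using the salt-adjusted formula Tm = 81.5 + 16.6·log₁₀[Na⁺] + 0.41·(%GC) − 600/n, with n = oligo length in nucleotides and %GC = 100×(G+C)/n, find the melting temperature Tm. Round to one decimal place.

88.6°C

Length n = 53. Counting bases: G=15, A=11, C=13, T=14
G+C = 28, so %GC = 28/53 × 100 = 52.83%
Salt term: 16.6 × (-0.193) = -3.204
GC term: 0.41 × 52.83 = 21.66; length term: −600/53 = −11.321
Tm = 81.5 + (-3.204) + 21.66 − 11.321 = 88.635 → 88.6°C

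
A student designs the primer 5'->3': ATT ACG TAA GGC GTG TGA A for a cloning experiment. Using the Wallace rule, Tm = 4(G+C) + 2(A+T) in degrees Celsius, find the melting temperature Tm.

Base counts: T=5, G=6, C=2, A=6
A+T = 11, G+C = 8
Tm = 2(11) + 4(8) = 22 + 32 = 54°C

54°C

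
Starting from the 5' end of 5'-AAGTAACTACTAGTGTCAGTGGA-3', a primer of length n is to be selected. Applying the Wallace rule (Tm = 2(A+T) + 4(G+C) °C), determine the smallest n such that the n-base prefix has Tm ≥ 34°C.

First 12 bases: AAGTAACTACTA → Tm = 30°C (< 34°C)
First 13 bases: AAGTAACTACTAG → Tm = 34°C (≥ 34°C)
Each additional base adds 2°C (A/T) or 4°C (G/C), so Tm is non-decreasing in n; n = 13 is the first length to reach 34°C.

n = 13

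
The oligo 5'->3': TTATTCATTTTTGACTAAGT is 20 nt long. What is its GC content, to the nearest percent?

20%

T=11, C=2, G=2, A=5
G+C = 2 + 2 = 4 out of 20 bases
%GC = 4/20 × 100 = 20% ≈ 20%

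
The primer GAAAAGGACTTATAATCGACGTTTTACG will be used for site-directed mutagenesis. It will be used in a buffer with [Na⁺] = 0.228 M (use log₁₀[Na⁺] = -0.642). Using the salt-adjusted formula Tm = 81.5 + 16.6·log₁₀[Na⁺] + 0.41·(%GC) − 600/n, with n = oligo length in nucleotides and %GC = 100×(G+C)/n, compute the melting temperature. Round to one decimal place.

64.1°C

Length n = 28. Counting bases: A=10, C=4, T=8, G=6
G+C = 10, so %GC = 10/28 × 100 = 35.714%
Salt term: 16.6 × (-0.642) = -10.657
GC term: 0.41 × 35.714 = 14.643; length term: −600/28 = −21.429
Tm = 81.5 + (-10.657) + 14.643 − 21.429 = 64.057 → 64.1°C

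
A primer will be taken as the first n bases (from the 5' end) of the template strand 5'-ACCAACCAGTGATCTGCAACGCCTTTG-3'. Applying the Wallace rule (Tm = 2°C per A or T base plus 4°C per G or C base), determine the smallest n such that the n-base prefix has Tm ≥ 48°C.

n = 16

First 15 bases: ACCAACCAGTGATCT → Tm = 44°C (< 48°C)
First 16 bases: ACCAACCAGTGATCTG → Tm = 48°C (≥ 48°C)
Since every base adds ≥2°C, Tm only increases with n, so the threshold is first crossed at n = 16.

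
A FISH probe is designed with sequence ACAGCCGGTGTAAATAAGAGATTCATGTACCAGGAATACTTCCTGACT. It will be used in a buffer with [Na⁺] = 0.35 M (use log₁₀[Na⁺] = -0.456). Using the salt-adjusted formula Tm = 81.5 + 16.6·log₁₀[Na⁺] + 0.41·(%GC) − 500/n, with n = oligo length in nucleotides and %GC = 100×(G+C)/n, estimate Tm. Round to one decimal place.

Length n = 48. Scanning the sequence gives G=10, T=12, A=16, C=10.
G+C = 20, so %GC = 20/48 × 100 = 41.667%
Salt term: 16.6 × (-0.456) = -7.57
GC term: 0.41 × 41.667 = 17.083; length term: −500/48 = −10.417
Tm = 81.5 + (-7.57) + 17.083 − 10.417 = 80.596 → 80.6°C

80.6°C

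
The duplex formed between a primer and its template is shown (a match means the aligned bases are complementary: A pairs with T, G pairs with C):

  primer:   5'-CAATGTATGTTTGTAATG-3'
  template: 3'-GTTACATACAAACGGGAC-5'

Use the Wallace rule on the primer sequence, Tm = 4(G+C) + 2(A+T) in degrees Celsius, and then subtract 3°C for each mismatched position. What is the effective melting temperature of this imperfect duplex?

37°C

Primer base counts: A=5, T=8, G=4, C=1 → A+T=13, G+C=5
Perfect-match Tm = 2(13) + 4(5) = 26 + 20 = 46°C
Mismatches (positions where the bases are not complementary): 3 (at positions 14, 15, 16)
Effective Tm = 46 − 3×3 = 46 − 9 = 37°C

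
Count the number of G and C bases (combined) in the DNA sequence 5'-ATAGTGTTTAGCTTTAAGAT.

Counting bases: C=1, A=6, T=9, G=4
Total G or C: 4 + 1 = 5

5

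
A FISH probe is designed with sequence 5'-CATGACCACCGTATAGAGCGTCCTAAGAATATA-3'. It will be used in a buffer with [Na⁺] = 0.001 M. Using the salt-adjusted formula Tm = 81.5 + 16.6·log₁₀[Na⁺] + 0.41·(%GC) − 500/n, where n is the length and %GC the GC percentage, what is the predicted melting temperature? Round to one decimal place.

Length n = 33. Counting bases: C=8, T=7, G=6, A=12
G+C = 14, so %GC = 14/33 × 100 = 42.424%
Salt term: 16.6 × (-3) = -49.8
GC term: 0.41 × 42.424 = 17.394; length term: −500/33 = −15.152
Tm = 81.5 + (-49.8) + 17.394 − 15.152 = 33.942 → 33.9°C

33.9°C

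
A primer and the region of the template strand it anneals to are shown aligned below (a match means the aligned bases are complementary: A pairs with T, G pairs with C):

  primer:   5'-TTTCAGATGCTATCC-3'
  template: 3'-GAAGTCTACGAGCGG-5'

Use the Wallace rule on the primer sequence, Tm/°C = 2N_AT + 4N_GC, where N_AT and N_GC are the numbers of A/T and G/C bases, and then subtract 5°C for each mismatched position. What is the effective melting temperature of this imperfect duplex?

27°C

Primer base counts: A=3, T=6, G=2, C=4 → A+T=9, G+C=6
Perfect-match Tm = 2(9) + 4(6) = 18 + 24 = 42°C
Mismatches (positions where the bases are not complementary): 3 (at positions 1, 12, 13)
Effective Tm = 42 − 3×5 = 42 − 15 = 27°C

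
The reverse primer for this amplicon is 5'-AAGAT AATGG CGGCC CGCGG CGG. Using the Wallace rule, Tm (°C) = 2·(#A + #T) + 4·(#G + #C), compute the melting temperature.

Scanning the sequence gives T=2, A=5, G=10, C=6.
A+T = 7, G+C = 16
Tm = 2(7) + 4(16) = 14 + 64 = 78°C

78°C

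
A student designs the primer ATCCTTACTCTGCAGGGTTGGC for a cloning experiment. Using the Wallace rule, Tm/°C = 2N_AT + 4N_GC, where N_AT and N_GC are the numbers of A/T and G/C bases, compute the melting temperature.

Counting bases: A=3, G=6, T=7, C=6
So N_AT = 10 and N_GC = 12.
Tm = 2×10 + 4×12 = 68°C

68°C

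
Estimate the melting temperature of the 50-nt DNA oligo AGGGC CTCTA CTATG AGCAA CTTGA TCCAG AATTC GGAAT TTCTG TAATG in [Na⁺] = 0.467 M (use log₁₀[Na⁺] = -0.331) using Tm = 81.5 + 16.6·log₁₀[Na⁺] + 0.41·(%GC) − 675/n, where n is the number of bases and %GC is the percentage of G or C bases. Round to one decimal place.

79.7°C

Length n = 50. Base counts: G=11, C=10, T=15, A=14
G+C = 21, so %GC = 21/50 × 100 = 42%
Salt term: 16.6 × (-0.331) = -5.495
GC term: 0.41 × 42 = 17.22; length term: −675/50 = −13.5
Tm = 81.5 + (-5.495) + 17.22 − 13.5 = 79.725 → 79.7°C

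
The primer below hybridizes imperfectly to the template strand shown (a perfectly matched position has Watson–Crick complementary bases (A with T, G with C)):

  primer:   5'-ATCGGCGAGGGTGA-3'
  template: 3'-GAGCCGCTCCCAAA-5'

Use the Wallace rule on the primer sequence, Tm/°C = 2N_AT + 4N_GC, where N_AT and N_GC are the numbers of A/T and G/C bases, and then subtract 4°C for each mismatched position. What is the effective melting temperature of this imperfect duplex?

34°C

Primer base counts: A=3, T=2, G=7, C=2 → A+T=5, G+C=9
Perfect-match Tm = 2(5) + 4(9) = 10 + 36 = 46°C
Mismatches (positions where the bases are not complementary): 3 (at positions 1, 13, 14)
Effective Tm = 46 − 3×4 = 46 − 12 = 34°C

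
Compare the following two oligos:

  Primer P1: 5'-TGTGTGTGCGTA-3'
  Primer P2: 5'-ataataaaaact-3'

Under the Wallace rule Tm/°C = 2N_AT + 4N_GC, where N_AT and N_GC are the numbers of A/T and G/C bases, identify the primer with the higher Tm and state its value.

Primer P1, 36°C

Primer P1: A+T=6, G+C=6 → Tm = 2(6)+4(6) = 36°C
Primer P2: A+T=11, G+C=1 → Tm = 2(11)+4(1) = 26°C
36°C vs 26°C → primer P1 is higher.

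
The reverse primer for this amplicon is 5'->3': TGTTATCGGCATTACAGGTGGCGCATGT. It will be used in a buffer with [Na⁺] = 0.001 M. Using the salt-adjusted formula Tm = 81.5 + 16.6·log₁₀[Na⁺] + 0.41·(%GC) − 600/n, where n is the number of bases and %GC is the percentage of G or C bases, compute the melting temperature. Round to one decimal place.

Length n = 28. Counting bases: C=5, G=9, T=9, A=5
G+C = 14, so %GC = 14/28 × 100 = 50%
Salt term: 16.6 × (-3) = -49.8
GC term: 0.41 × 50 = 20.5; length term: −600/28 = −21.429
Tm = 81.5 + (-49.8) + 20.5 − 21.429 = 30.771 → 30.8°C

30.8°C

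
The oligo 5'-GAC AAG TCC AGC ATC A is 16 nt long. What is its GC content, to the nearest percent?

50%

Scanning the sequence gives G=3, C=5, A=6, T=2.
G+C = 3 + 5 = 8 out of 16 bases
%GC = 8/16 × 100 = 50% ≈ 50%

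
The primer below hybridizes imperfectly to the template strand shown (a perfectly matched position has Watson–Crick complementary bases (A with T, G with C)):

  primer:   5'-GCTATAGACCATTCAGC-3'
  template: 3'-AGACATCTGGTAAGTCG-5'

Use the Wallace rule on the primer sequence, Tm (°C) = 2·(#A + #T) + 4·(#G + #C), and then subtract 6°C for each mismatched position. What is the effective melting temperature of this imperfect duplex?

Primer base counts: A=5, T=4, G=3, C=5 → A+T=9, G+C=8
Perfect-match Tm = 2(9) + 4(8) = 18 + 32 = 50°C
Mismatches (positions where the bases are not complementary): 2 (at positions 1, 4)
Effective Tm = 50 − 2×6 = 50 − 12 = 38°C

38°C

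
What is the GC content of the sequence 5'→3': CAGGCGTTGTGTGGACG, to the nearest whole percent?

Base counts: G=8, C=3, A=2, T=4
G+C = 8 + 3 = 11 out of 17 bases
%GC = 11/17 × 100 = 64.71% ≈ 65%

65%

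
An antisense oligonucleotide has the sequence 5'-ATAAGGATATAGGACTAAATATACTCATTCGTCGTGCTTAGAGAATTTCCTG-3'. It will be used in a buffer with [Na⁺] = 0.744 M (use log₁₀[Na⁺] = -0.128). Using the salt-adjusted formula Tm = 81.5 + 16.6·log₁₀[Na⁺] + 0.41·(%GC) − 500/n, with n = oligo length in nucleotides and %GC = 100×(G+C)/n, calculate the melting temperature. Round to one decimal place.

Length n = 52. Scanning the sequence gives T=17, G=10, A=17, C=8.
G+C = 18, so %GC = 18/52 × 100 = 34.615%
Salt term: 16.6 × (-0.128) = -2.125
GC term: 0.41 × 34.615 = 14.192; length term: −500/52 = −9.615
Tm = 81.5 + (-2.125) + 14.192 − 9.615 = 83.952 → 84.0°C

84.0°C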